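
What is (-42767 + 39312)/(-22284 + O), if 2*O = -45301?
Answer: 6910/89869 ≈ 0.076890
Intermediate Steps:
O = -45301/2 (O = (½)*(-45301) = -45301/2 ≈ -22651.)
(-42767 + 39312)/(-22284 + O) = (-42767 + 39312)/(-22284 - 45301/2) = -3455/(-89869/2) = -3455*(-2/89869) = 6910/89869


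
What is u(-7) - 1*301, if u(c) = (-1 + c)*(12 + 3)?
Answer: -421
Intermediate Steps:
u(c) = -15 + 15*c (u(c) = (-1 + c)*15 = -15 + 15*c)
u(-7) - 1*301 = (-15 + 15*(-7)) - 1*301 = (-15 - 105) - 301 = -120 - 301 = -421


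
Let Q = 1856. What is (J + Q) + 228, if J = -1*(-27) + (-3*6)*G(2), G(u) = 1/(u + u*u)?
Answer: 2108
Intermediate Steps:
G(u) = 1/(u + u**2)
J = 24 (J = -1*(-27) + (-3*6)*(1/(2*(1 + 2))) = 27 - 9/3 = 27 - 18*1/6 = 27 - 3 = 24)
(J + Q) + 228 = (24 + 1856) + 228 = 1880 + 228 = 2108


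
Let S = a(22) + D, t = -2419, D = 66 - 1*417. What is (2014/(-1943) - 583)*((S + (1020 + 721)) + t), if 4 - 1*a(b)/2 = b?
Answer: 1208543895/1943 ≈ 6.2200e+5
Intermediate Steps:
a(b) = 8 - 2*b
D = -351 (D = 66 - 417 = -351)
S = -387 (S = (8 - 2*22) - 351 = (8 - 44) - 351 = -36 - 351 = -387)
(2014/(-1943) - 583)*((S + (1020 + 721)) + t) = (2014/(-1943) - 583)*((-387 + (1020 + 721)) - 2419) = (2014*(-1/1943) - 583)*((-387 + 1741) - 2419) = (-2014/1943 - 583)*(1354 - 2419) = -1134783/1943*(-1065) = 1208543895/1943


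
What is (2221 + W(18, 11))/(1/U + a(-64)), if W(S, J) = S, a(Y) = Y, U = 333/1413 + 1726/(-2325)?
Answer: -414118723/12202273 ≈ -33.938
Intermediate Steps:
U = -184957/365025 (U = 333*(1/1413) + 1726*(-1/2325) = 37/157 - 1726/2325 = -184957/365025 ≈ -0.50670)
(2221 + W(18, 11))/(1/U + a(-64)) = (2221 + 18)/(1/(-184957/365025) - 64) = 2239/(-365025/184957 - 64) = 2239/(-12202273/184957) = 2239*(-184957/12202273) = -414118723/12202273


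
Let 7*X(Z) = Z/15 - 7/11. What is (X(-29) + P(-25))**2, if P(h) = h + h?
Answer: 3384214276/1334025 ≈ 2536.8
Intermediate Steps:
P(h) = 2*h
X(Z) = -1/11 + Z/105 (X(Z) = (Z/15 - 7/11)/7 = (-7/11 + Z/15)/7 = -1/11 + Z/105)
(X(-29) + P(-25))**2 = ((-1/11 + (1/105)*(-29)) + 2*(-25))**2 = ((-1/11 - 29/105) - 50)**2 = (-424/1155 - 50)**2 = (-58174/1155)**2 = 3384214276/1334025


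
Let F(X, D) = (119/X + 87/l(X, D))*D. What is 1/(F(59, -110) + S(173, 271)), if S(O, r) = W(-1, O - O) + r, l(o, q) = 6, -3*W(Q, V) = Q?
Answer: -177/273559 ≈ -0.00064703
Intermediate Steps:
W(Q, V) = -Q/3
S(O, r) = ⅓ + r (S(O, r) = -⅓*(-1) + r = ⅓ + r)
F(X, D) = D*(29/2 + 119/X) (F(X, D) = (119/X + 87/6)*D = (119/X + 87*(⅙))*D = (119/X + 29/2)*D = (29/2 + 119/X)*D = D*(29/2 + 119/X))
1/(F(59, -110) + S(173, 271)) = 1/((½)*(-110)*(238 + 29*59)/59 + (⅓ + 271)) = 1/((½)*(-110)*(1/59)*(238 + 1711) + 814/3) = 1/((½)*(-110)*(1/59)*1949 + 814/3) = 1/(-107195/59 + 814/3) = 1/(-273559/177) = -177/273559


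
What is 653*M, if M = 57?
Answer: 37221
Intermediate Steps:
653*M = 653*57 = 37221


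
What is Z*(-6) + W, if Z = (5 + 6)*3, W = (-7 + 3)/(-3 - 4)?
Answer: -1382/7 ≈ -197.43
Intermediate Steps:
W = 4/7 (W = -4/(-7) = -4*(-⅐) = 4/7 ≈ 0.57143)
Z = 33 (Z = 11*3 = 33)
Z*(-6) + W = 33*(-6) + 4/7 = -198 + 4/7 = -1382/7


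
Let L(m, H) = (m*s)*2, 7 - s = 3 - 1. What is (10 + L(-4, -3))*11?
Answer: -330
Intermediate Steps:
s = 5 (s = 7 - (3 - 1) = 7 - 1*2 = 7 - 2 = 5)
L(m, H) = 10*m (L(m, H) = (m*5)*2 = (5*m)*2 = 10*m)
(10 + L(-4, -3))*11 = (10 + 10*(-4))*11 = (10 - 40)*11 = -30*11 = -330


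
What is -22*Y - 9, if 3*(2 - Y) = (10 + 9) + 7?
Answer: 413/3 ≈ 137.67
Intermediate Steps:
Y = -20/3 (Y = 2 - ((10 + 9) + 7)/3 = 2 - (19 + 7)/3 = 2 - ⅓*26 = 2 - 26/3 = -20/3 ≈ -6.6667)
-22*Y - 9 = -22*(-20/3) - 9 = 440/3 - 9 = 413/3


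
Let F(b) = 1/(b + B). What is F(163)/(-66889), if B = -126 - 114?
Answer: 1/5150453 ≈ 1.9416e-7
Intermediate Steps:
B = -240
F(b) = 1/(-240 + b) (F(b) = 1/(b - 240) = 1/(-240 + b))
F(163)/(-66889) = 1/((-240 + 163)*(-66889)) = -1/66889/(-77) = -1/77*(-1/66889) = 1/5150453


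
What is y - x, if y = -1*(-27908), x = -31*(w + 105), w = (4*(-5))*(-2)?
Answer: 32403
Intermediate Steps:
w = 40 (w = -20*(-2) = 40)
x = -4495 (x = -31*(40 + 105) = -31*145 = -4495)
y = 27908
y - x = 27908 - 1*(-4495) = 27908 + 4495 = 32403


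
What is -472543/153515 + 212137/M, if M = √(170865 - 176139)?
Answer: -472543/153515 - 212137*I*√586/1758 ≈ -3.0782 - 2921.1*I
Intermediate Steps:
M = 3*I*√586 (M = √(-5274) = 3*I*√586 ≈ 72.622*I)
-472543/153515 + 212137/M = -472543/153515 + 212137/((3*I*√586)) = -472543*1/153515 + 212137*(-I*√586/1758) = -472543/153515 - 212137*I*√586/1758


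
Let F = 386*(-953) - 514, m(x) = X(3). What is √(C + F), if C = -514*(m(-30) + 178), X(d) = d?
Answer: I*√461406 ≈ 679.27*I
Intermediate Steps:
m(x) = 3
F = -368372 (F = -367858 - 514 = -368372)
C = -93034 (C = -514*(3 + 178) = -514*181 = -93034)
√(C + F) = √(-93034 - 368372) = √(-461406) = I*√461406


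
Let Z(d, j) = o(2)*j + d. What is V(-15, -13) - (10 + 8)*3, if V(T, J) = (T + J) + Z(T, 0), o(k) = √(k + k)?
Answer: -97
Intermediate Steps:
o(k) = √2*√k (o(k) = √(2*k) = √2*√k)
Z(d, j) = d + 2*j (Z(d, j) = (√2*√2)*j + d = 2*j + d = d + 2*j)
V(T, J) = J + 2*T (V(T, J) = (T + J) + (T + 2*0) = (J + T) + (T + 0) = (J + T) + T = J + 2*T)
V(-15, -13) - (10 + 8)*3 = (-13 + 2*(-15)) - (10 + 8)*3 = (-13 - 30) - 18*3 = -43 - 1*54 = -43 - 54 = -97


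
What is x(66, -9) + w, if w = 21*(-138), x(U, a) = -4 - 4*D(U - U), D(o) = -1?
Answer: -2898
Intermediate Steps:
x(U, a) = 0 (x(U, a) = -4 - 4*(-1) = -4 + 4 = 0)
w = -2898
x(66, -9) + w = 0 - 2898 = -2898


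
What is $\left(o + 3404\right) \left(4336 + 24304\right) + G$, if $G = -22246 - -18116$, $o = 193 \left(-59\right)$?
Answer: $-228637250$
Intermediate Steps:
$o = -11387$
$G = -4130$ ($G = -22246 + 18116 = -4130$)
$\left(o + 3404\right) \left(4336 + 24304\right) + G = \left(-11387 + 3404\right) \left(4336 + 24304\right) - 4130 = \left(-7983\right) 28640 - 4130 = -228633120 - 4130 = -228637250$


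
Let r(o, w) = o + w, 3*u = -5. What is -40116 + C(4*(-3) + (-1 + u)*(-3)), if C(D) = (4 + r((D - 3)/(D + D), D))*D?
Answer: -80239/2 ≈ -40120.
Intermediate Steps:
u = -5/3 (u = (⅓)*(-5) = -5/3 ≈ -1.6667)
C(D) = D*(4 + D + (-3 + D)/(2*D)) (C(D) = (4 + ((D - 3)/(D + D) + D))*D = (4 + ((-3 + D)/((2*D)) + D))*D = (4 + ((-3 + D)*(1/(2*D)) + D))*D = (4 + ((-3 + D)/(2*D) + D))*D = (4 + (D + (-3 + D)/(2*D)))*D = (4 + D + (-3 + D)/(2*D))*D = D*(4 + D + (-3 + D)/(2*D)))
-40116 + C(4*(-3) + (-1 + u)*(-3)) = -40116 + (-3/2 + (4*(-3) + (-1 - 5/3)*(-3))² + 9*(4*(-3) + (-1 - 5/3)*(-3))/2) = -40116 + (-3/2 + (-12 - 8/3*(-3))² + 9*(-12 - 8/3*(-3))/2) = -40116 + (-3/2 + (-12 + 8)² + 9*(-12 + 8)/2) = -40116 + (-3/2 + (-4)² + (9/2)*(-4)) = -40116 + (-3/2 + 16 - 18) = -40116 - 7/2 = -80239/2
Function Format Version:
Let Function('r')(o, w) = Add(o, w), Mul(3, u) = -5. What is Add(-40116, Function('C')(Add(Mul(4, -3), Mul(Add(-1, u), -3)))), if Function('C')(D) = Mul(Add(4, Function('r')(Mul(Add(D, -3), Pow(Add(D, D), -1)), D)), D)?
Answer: Rational(-80239, 2) ≈ -40120.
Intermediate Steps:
u = Rational(-5, 3) (u = Mul(Rational(1, 3), -5) = Rational(-5, 3) ≈ -1.6667)
Function('C')(D) = Mul(D, Add(4, D, Mul(Rational(1, 2), Pow(D, -1), Add(-3, D)))) (Function('C')(D) = Mul(Add(4, Add(Mul(Add(D, -3), Pow(Add(D, D), -1)), D)), D) = Mul(Add(4, Add(Mul(Add(-3, D), Pow(Mul(2, D), -1)), D)), D) = Mul(Add(4, Add(Mul(Add(-3, D), Mul(Rational(1, 2), Pow(D, -1))), D)), D) = Mul(Add(4, Add(Mul(Rational(1, 2), Pow(D, -1), Add(-3, D)), D)), D) = Mul(Add(4, Add(D, Mul(Rational(1, 2), Pow(D, -1), Add(-3, D)))), D) = Mul(Add(4, D, Mul(Rational(1, 2), Pow(D, -1), Add(-3, D))), D) = Mul(D, Add(4, D, Mul(Rational(1, 2), Pow(D, -1), Add(-3, D)))))
Add(-40116, Function('C')(Add(Mul(4, -3), Mul(Add(-1, u), -3)))) = Add(-40116, Add(Rational(-3, 2), Pow(Add(Mul(4, -3), Mul(Add(-1, Rational(-5, 3)), -3)), 2), Mul(Rational(9, 2), Add(Mul(4, -3), Mul(Add(-1, Rational(-5, 3)), -3))))) = Add(-40116, Add(Rational(-3, 2), Pow(Add(-12, Mul(Rational(-8, 3), -3)), 2), Mul(Rational(9, 2), Add(-12, Mul(Rational(-8, 3), -3))))) = Add(-40116, Add(Rational(-3, 2), Pow(Add(-12, 8), 2), Mul(Rational(9, 2), Add(-12, 8)))) = Add(-40116, Add(Rational(-3, 2), Pow(-4, 2), Mul(Rational(9, 2), -4))) = Add(-40116, Add(Rational(-3, 2), 16, -18)) = Add(-40116, Rational(-7, 2)) = Rational(-80239, 2)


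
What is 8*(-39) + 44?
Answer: -268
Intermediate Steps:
8*(-39) + 44 = -312 + 44 = -268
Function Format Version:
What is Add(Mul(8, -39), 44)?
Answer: -268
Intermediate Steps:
Add(Mul(8, -39), 44) = Add(-312, 44) = -268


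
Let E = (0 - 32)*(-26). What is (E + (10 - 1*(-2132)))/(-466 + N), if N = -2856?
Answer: -1487/1661 ≈ -0.89524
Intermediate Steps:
E = 832 (E = -32*(-26) = 832)
(E + (10 - 1*(-2132)))/(-466 + N) = (832 + (10 - 1*(-2132)))/(-466 - 2856) = (832 + (10 + 2132))/(-3322) = (832 + 2142)*(-1/3322) = 2974*(-1/3322) = -1487/1661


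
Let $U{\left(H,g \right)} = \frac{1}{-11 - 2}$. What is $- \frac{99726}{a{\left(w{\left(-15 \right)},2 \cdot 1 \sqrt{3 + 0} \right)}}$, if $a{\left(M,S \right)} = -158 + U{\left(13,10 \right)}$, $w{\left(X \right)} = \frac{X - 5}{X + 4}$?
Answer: $\frac{432146}{685} \approx 630.87$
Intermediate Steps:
$U{\left(H,g \right)} = - \frac{1}{13}$ ($U{\left(H,g \right)} = \frac{1}{-13} = - \frac{1}{13}$)
$w{\left(X \right)} = \frac{-5 + X}{4 + X}$
$a{\left(M,S \right)} = - \frac{2055}{13}$ ($a{\left(M,S \right)} = -158 - \frac{1}{13} = - \frac{2055}{13}$)
$- \frac{99726}{a{\left(w{\left(-15 \right)},2 \cdot 1 \sqrt{3 + 0} \right)}} = - \frac{99726}{- \frac{2055}{13}} = \left(-99726\right) \left(- \frac{13}{2055}\right) = \frac{432146}{685}$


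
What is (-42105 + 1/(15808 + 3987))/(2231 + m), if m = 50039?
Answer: -416734237/517342325 ≈ -0.80553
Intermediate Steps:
(-42105 + 1/(15808 + 3987))/(2231 + m) = (-42105 + 1/(15808 + 3987))/(2231 + 50039) = (-42105 + 1/19795)/52270 = (-42105 + 1/19795)*(1/52270) = -833468474/19795*1/52270 = -416734237/517342325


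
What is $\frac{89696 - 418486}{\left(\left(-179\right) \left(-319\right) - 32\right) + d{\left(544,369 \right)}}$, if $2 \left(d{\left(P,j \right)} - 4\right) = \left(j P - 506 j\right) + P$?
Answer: $- \frac{164395}{32178} \approx -5.1089$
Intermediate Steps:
$d{\left(P,j \right)} = 4 + \frac{P}{2} - 253 j + \frac{P j}{2}$ ($d{\left(P,j \right)} = 4 + \frac{\left(j P - 506 j\right) + P}{2} = 4 + \frac{\left(P j - 506 j\right) + P}{2} = 4 + \frac{\left(- 506 j + P j\right) + P}{2} = 4 + \frac{P - 506 j + P j}{2} = 4 + \left(\frac{P}{2} - 253 j + \frac{P j}{2}\right) = 4 + \frac{P}{2} - 253 j + \frac{P j}{2}$)
$\frac{89696 - 418486}{\left(\left(-179\right) \left(-319\right) - 32\right) + d{\left(544,369 \right)}} = \frac{89696 - 418486}{\left(\left(-179\right) \left(-319\right) - 32\right) + \left(4 + \frac{1}{2} \cdot 544 - 93357 + \frac{1}{2} \cdot 544 \cdot 369\right)} = - \frac{328790}{\left(57101 - 32\right) + \left(4 + 272 - 93357 + 100368\right)} = - \frac{328790}{57069 + 7287} = - \frac{328790}{64356} = \left(-328790\right) \frac{1}{64356} = - \frac{164395}{32178}$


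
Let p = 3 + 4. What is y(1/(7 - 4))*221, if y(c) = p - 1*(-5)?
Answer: 2652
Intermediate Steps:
p = 7
y(c) = 12 (y(c) = 7 - 1*(-5) = 7 + 5 = 12)
y(1/(7 - 4))*221 = 12*221 = 2652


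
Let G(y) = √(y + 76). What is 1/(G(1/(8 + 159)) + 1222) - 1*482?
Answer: -120194080196/249365735 - √2119731/249365735 ≈ -482.00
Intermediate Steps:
G(y) = √(76 + y)
1/(G(1/(8 + 159)) + 1222) - 1*482 = 1/(√(76 + 1/(8 + 159)) + 1222) - 1*482 = 1/(√(76 + 1/167) + 1222) - 482 = 1/(√(12693/167) + 1222) - 482 = 1/(√2119731/167 + 1222) - 482 = 1/(1222 + √2119731/167) - 482 = -482 + 1/(1222 + √2119731/167)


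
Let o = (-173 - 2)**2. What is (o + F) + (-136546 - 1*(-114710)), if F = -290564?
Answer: -281775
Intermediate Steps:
o = 30625 (o = (-175)**2 = 30625)
(o + F) + (-136546 - 1*(-114710)) = (30625 - 290564) + (-136546 - 1*(-114710)) = -259939 + (-136546 + 114710) = -259939 - 21836 = -281775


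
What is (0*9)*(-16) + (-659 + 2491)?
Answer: 1832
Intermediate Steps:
(0*9)*(-16) + (-659 + 2491) = 0*(-16) + 1832 = 0 + 1832 = 1832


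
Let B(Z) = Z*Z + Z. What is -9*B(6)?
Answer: -378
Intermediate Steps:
B(Z) = Z + Z² (B(Z) = Z² + Z = Z + Z²)
-9*B(6) = -54*(1 + 6) = -54*7 = -9*42 = -378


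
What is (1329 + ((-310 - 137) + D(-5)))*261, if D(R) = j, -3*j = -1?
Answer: 230289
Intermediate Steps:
j = ⅓ (j = -⅓*(-1) = ⅓ ≈ 0.33333)
D(R) = ⅓
(1329 + ((-310 - 137) + D(-5)))*261 = (1329 + ((-310 - 137) + ⅓))*261 = (1329 + (-447 + ⅓))*261 = (1329 - 1340/3)*261 = (2647/3)*261 = 230289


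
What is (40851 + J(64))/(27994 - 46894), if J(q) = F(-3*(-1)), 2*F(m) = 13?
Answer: -16343/7560 ≈ -2.1618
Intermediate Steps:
F(m) = 13/2 (F(m) = (1/2)*13 = 13/2)
J(q) = 13/2
(40851 + J(64))/(27994 - 46894) = (40851 + 13/2)/(27994 - 46894) = (81715/2)/(-18900) = (81715/2)*(-1/18900) = -16343/7560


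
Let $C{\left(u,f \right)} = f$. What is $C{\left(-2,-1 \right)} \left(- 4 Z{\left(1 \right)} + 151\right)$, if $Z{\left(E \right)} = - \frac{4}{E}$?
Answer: $-167$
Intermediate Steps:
$C{\left(-2,-1 \right)} \left(- 4 Z{\left(1 \right)} + 151\right) = - (- 4 \left(- \frac{4}{1}\right) + 151) = - (- 4 \left(\left(-4\right) 1\right) + 151) = - (\left(-4\right) \left(-4\right) + 151) = - (16 + 151) = \left(-1\right) 167 = -167$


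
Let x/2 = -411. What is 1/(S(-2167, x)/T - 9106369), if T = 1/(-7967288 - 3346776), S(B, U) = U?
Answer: 1/9291054239 ≈ 1.0763e-10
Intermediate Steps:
x = -822 (x = 2*(-411) = -822)
T = -1/11314064 (T = 1/(-11314064) = -1/11314064 ≈ -8.8386e-8)
1/(S(-2167, x)/T - 9106369) = 1/(-822/(-1/11314064) - 9106369) = 1/(-822*(-11314064) - 9106369) = 1/(9300160608 - 9106369) = 1/9291054239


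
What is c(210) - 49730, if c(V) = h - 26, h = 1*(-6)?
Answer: -49762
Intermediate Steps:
h = -6
c(V) = -32 (c(V) = -6 - 26 = -32)
c(210) - 49730 = -32 - 49730 = -49762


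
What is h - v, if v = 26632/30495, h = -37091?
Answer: -1131116677/30495 ≈ -37092.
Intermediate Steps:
v = 26632/30495 (v = 26632*(1/30495) = 26632/30495 ≈ 0.87332)
h - v = -37091 - 1*26632/30495 = -37091 - 26632/30495 = -1131116677/30495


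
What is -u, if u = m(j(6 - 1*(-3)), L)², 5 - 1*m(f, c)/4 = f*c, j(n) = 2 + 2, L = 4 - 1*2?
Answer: -144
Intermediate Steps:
L = 2 (L = 4 - 2 = 2)
j(n) = 4
m(f, c) = 20 - 4*c*f (m(f, c) = 20 - 4*f*c = 20 - 4*c*f)
u = 144 (u = (20 - 4*2*4)² = (20 - 32)² = (-12)² = 144)
-u = -1*144 = -144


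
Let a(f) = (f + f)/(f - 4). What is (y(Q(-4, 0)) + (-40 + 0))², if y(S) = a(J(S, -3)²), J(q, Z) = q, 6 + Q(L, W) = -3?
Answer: 8514724/5929 ≈ 1436.1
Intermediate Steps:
Q(L, W) = -9 (Q(L, W) = -6 - 3 = -9)
a(f) = 2*f/(-4 + f) (a(f) = (2*f)/(-4 + f) = 2*f/(-4 + f))
y(S) = 2*S²/(-4 + S²)
(y(Q(-4, 0)) + (-40 + 0))² = (2*(-9)²/(-4 + (-9)²) + (-40 + 0))² = (2*81/(-4 + 81) - 40)² = (2*81/77 - 40)² = (2*81*(1/77) - 40)² = (162/77 - 40)² = (-2918/77)² = 8514724/5929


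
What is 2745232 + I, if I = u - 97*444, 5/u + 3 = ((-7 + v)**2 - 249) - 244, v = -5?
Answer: 951161723/352 ≈ 2.7022e+6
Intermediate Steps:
u = -5/352 (u = 5/(-3 + (((-7 - 5)**2 - 249) - 244)) = 5/(-3 + (((-12)**2 - 249) - 244)) = 5/(-3 + ((144 - 249) - 244)) = 5/(-3 + (-105 - 244)) = 5/(-3 - 349) = 5/(-352) = 5*(-1/352) = -5/352 ≈ -0.014205)
I = -15159941/352 (I = -5/352 - 97*444 = -5/352 - 43068 = -15159941/352 ≈ -43068.)
2745232 + I = 2745232 - 15159941/352 = 951161723/352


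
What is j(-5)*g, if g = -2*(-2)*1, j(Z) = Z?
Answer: -20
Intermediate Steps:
g = 4 (g = 4*1 = 4)
j(-5)*g = -5*4 = -20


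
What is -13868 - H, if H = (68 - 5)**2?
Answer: -17837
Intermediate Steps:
H = 3969 (H = 63**2 = 3969)
-13868 - H = -13868 - 1*3969 = -13868 - 3969 = -17837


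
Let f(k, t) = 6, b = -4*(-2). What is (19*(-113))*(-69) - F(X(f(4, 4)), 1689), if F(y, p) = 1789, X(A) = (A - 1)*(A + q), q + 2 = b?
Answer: 146354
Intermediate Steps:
b = 8
q = 6 (q = -2 + 8 = 6)
X(A) = (-1 + A)*(6 + A) (X(A) = (A - 1)*(A + 6) = (-1 + A)*(6 + A))
(19*(-113))*(-69) - F(X(f(4, 4)), 1689) = (19*(-113))*(-69) - 1*1789 = -2147*(-69) - 1789 = 148143 - 1789 = 146354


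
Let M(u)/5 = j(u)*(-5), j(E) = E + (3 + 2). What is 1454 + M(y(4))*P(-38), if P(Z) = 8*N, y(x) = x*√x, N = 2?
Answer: -3746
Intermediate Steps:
y(x) = x^(3/2)
j(E) = 5 + E (j(E) = E + 5 = 5 + E)
P(Z) = 16 (P(Z) = 8*2 = 16)
M(u) = -125 - 25*u (M(u) = 5*((5 + u)*(-5)) = 5*(-25 - 5*u) = -125 - 25*u)
1454 + M(y(4))*P(-38) = 1454 + (-125 - 25*4^(3/2))*16 = 1454 + (-125 - 25*8)*16 = 1454 + (-125 - 200)*16 = 1454 - 325*16 = 1454 - 5200 = -3746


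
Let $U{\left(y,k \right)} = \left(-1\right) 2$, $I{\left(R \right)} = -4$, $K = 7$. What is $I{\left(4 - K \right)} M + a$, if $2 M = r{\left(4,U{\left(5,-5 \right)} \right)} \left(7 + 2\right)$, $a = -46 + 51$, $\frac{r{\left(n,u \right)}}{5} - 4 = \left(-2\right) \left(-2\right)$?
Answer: $-715$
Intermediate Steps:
$U{\left(y,k \right)} = -2$
$r{\left(n,u \right)} = 40$ ($r{\left(n,u \right)} = 20 + 5 \left(\left(-2\right) \left(-2\right)\right) = 20 + 5 \cdot 4 = 20 + 20 = 40$)
$a = 5$
$M = 180$ ($M = \frac{40 \left(7 + 2\right)}{2} = \frac{40 \cdot 9}{2} = \frac{1}{2} \cdot 360 = 180$)
$I{\left(4 - K \right)} M + a = \left(-4\right) 180 + 5 = -720 + 5 = -715$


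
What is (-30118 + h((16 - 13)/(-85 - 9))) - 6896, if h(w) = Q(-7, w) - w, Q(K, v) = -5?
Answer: -3479783/94 ≈ -37019.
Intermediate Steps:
h(w) = -5 - w
(-30118 + h((16 - 13)/(-85 - 9))) - 6896 = (-30118 + (-5 - (16 - 13)/(-85 - 9))) - 6896 = (-30118 + (-5 - 3/(-94))) - 6896 = (-30118 + (-5 - 3*(-1)/94)) - 6896 = (-30118 + (-5 - 1*(-3/94))) - 6896 = (-30118 + (-5 + 3/94)) - 6896 = (-30118 - 467/94) - 6896 = -2831559/94 - 6896 = -3479783/94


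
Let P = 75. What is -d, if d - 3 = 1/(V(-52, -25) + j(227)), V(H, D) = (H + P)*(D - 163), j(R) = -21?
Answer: -13034/4345 ≈ -2.9998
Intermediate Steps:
V(H, D) = (-163 + D)*(75 + H) (V(H, D) = (H + 75)*(D - 163) = (75 + H)*(-163 + D) = (-163 + D)*(75 + H))
d = 13034/4345 (d = 3 + 1/((-12225 - 163*(-52) + 75*(-25) - 25*(-52)) - 21) = 3 + 1/((-12225 + 8476 - 1875 + 1300) - 21) = 3 + 1/(-4324 - 21) = 3 + 1/(-4345) = 3 - 1/4345 = 13034/4345 ≈ 2.9998)
-d = -1*13034/4345 = -13034/4345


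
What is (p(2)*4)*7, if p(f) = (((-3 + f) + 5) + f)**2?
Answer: 1008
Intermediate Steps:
p(f) = (2 + 2*f)**2 (p(f) = ((2 + f) + f)**2 = (2 + 2*f)**2)
(p(2)*4)*7 = ((4*(1 + 2)**2)*4)*7 = ((4*3**2)*4)*7 = ((4*9)*4)*7 = (36*4)*7 = 144*7 = 1008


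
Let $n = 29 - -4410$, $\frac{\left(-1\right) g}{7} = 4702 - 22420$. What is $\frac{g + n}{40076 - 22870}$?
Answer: $\frac{128465}{17206} \approx 7.4663$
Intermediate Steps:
$g = 124026$ ($g = - 7 \left(4702 - 22420\right) = \left(-7\right) \left(-17718\right) = 124026$)
$n = 4439$ ($n = 29 + 4410 = 4439$)
$\frac{g + n}{40076 - 22870} = \frac{124026 + 4439}{40076 - 22870} = \frac{128465}{17206}$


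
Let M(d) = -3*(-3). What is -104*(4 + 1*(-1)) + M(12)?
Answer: -303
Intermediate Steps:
M(d) = 9
-104*(4 + 1*(-1)) + M(12) = -104*(4 + 1*(-1)) + 9 = -104*(4 - 1) + 9 = -104*3 + 9 = -312 + 9 = -303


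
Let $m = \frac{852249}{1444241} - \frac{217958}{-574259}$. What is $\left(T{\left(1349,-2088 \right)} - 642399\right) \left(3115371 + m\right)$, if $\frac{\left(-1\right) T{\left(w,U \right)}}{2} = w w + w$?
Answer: $- \frac{11070766894956003307573782}{829368392419} \approx -1.3348 \cdot 10^{13}$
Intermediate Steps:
$T{\left(w,U \right)} = - 2 w - 2 w^{2}$ ($T{\left(w,U \right)} = - 2 \left(w w + w\right) = - 2 \left(w^{2} + w\right) = - 2 \left(w + w^{2}\right) = - 2 w - 2 w^{2}$)
$m = \frac{804195538369}{829368392419}$ ($m = 852249 \cdot \frac{1}{1444241} - - \frac{217958}{574259} = \frac{852249}{1444241} + \frac{217958}{574259} = \frac{804195538369}{829368392419} \approx 0.96965$)
$\left(T{\left(1349,-2088 \right)} - 642399\right) \left(3115371 + m\right) = \left(\left(-2\right) 1349 \left(1 + 1349\right) - 642399\right) \left(3115371 + \frac{804195538369}{829368392419}\right) = \left(\left(-2\right) 1349 \cdot 1350 - 642399\right) \frac{2583791042254310818}{829368392419} = \left(-3642300 - 642399\right) \frac{2583791042254310818}{829368392419} = \left(-4284699\right) \frac{2583791042254310818}{829368392419} = - \frac{11070766894956003307573782}{829368392419}$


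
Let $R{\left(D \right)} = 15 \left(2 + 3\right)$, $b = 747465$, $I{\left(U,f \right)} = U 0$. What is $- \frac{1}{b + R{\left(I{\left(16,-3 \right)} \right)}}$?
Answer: $- \frac{1}{747540} \approx -1.3377 \cdot 10^{-6}$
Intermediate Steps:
$I{\left(U,f \right)} = 0$
$R{\left(D \right)} = 75$ ($R{\left(D \right)} = 15 \cdot 5 = 75$)
$- \frac{1}{b + R{\left(I{\left(16,-3 \right)} \right)}} = - \frac{1}{747465 + 75} = - \frac{1}{747540}$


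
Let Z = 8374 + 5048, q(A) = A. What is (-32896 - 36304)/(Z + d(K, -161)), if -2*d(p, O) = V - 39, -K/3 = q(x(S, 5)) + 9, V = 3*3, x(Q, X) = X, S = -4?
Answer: -69200/13437 ≈ -5.1500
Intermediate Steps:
V = 9
Z = 13422
K = -42 (K = -3*(5 + 9) = -3*14 = -42)
d(p, O) = 15 (d(p, O) = -(9 - 39)/2 = -½*(-30) = 15)
(-32896 - 36304)/(Z + d(K, -161)) = (-32896 - 36304)/(13422 + 15) = -69200/13437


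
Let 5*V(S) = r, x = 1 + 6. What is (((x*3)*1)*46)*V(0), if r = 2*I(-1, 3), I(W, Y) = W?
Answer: -1932/5 ≈ -386.40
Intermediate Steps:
x = 7
r = -2 (r = 2*(-1) = -2)
V(S) = -⅖ (V(S) = (⅕)*(-2) = -⅖)
(((x*3)*1)*46)*V(0) = (((7*3)*1)*46)*(-⅖) = ((21*1)*46)*(-⅖) = (21*46)*(-⅖) = 966*(-⅖) = -1932/5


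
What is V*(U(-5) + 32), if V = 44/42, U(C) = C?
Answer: 198/7 ≈ 28.286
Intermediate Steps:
V = 22/21 (V = 44*(1/42) = 22/21 ≈ 1.0476)
V*(U(-5) + 32) = 22*(-5 + 32)/21 = (22/21)*27 = 198/7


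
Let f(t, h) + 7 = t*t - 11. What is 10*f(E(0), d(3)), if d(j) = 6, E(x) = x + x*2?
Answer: -180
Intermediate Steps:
E(x) = 3*x (E(x) = x + 2*x = 3*x)
f(t, h) = -18 + t² (f(t, h) = -7 + (t*t - 11) = -7 + (t² - 11) = -7 + (-11 + t²) = -18 + t²)
10*f(E(0), d(3)) = 10*(-18 + (3*0)²) = 10*(-18 + 0²) = 10*(-18 + 0) = 10*(-18) = -180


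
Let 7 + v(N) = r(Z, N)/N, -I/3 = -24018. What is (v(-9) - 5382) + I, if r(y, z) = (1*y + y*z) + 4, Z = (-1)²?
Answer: 599989/9 ≈ 66666.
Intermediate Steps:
I = 72054 (I = -3*(-24018) = 72054)
Z = 1
r(y, z) = 4 + y + y*z (r(y, z) = (y + y*z) + 4 = 4 + y + y*z)
v(N) = -7 + (5 + N)/N (v(N) = -7 + (4 + 1 + 1*N)/N = -7 + (4 + 1 + N)/N = -7 + (5 + N)/N)
(v(-9) - 5382) + I = ((-6 + 5/(-9)) - 5382) + 72054 = ((-6 + 5*(-⅑)) - 5382) + 72054 = ((-6 - 5/9) - 5382) + 72054 = (-59/9 - 5382) + 72054 = -48497/9 + 72054 = 599989/9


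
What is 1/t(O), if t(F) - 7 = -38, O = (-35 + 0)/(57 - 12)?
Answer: -1/31 ≈ -0.032258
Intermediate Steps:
O = -7/9 (O = -35/45 = -35*1/45 = -7/9 ≈ -0.77778)
t(F) = -31 (t(F) = 7 - 38 = -31)
1/t(O) = 1/(-31) = -1/31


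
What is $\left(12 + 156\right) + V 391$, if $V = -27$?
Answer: $-10389$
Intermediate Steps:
$\left(12 + 156\right) + V 391 = \left(12 + 156\right) - 10557 = 168 - 10557 = -10389$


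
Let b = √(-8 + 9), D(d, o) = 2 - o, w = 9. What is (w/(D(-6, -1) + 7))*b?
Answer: 9/10 ≈ 0.90000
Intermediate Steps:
b = 1 (b = √1 = 1)
(w/(D(-6, -1) + 7))*b = (9/((2 - 1*(-1)) + 7))*1 = (9/((2 + 1) + 7))*1 = (9/(3 + 7))*1 = (9/10)*1 = 9/10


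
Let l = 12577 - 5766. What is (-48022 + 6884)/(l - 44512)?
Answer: 41138/37701 ≈ 1.0912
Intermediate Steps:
l = 6811
(-48022 + 6884)/(l - 44512) = (-48022 + 6884)/(6811 - 44512) = -41138/(-37701) = -41138*(-1/37701) = 41138/37701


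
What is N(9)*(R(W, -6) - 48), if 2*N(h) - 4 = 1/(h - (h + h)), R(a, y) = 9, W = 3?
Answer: -455/6 ≈ -75.833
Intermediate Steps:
N(h) = 2 - 1/(2*h) (N(h) = 2 + 1/(2*(h - (h + h))) = 2 + 1/(2*(h - 2*h)) = 2 + 1/(2*((-h))) = 2 + (-1/h)/2 = 2 - 1/(2*h))
N(9)*(R(W, -6) - 48) = (2 - 1/2/9)*(9 - 48) = (2 - 1/2*1/9)*(-39) = (2 - 1/18)*(-39) = (35/18)*(-39) = -455/6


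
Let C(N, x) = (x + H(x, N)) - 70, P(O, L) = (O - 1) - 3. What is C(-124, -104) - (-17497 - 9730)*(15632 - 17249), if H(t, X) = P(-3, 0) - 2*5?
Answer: -44026250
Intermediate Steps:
P(O, L) = -4 + O (P(O, L) = (-1 + O) - 3 = -4 + O)
H(t, X) = -17 (H(t, X) = (-4 - 3) - 2*5 = -7 - 10 = -17)
C(N, x) = -87 + x (C(N, x) = (x - 17) - 70 = (-17 + x) - 70 = -87 + x)
C(-124, -104) - (-17497 - 9730)*(15632 - 17249) = (-87 - 104) - (-17497 - 9730)*(15632 - 17249) = -191 - (-27227)*(-1617) = -191 - 1*44026059 = -191 - 44026059 = -44026250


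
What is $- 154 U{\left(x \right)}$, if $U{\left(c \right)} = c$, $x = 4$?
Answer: $-616$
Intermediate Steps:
$- 154 U{\left(x \right)} = \left(-154\right) 4 = -616$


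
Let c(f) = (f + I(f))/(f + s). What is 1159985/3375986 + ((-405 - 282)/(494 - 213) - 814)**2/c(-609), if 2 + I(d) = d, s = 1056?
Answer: -651049568349360001/2665712305460 ≈ -2.4423e+5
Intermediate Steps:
I(d) = -2 + d
c(f) = (-2 + 2*f)/(1056 + f) (c(f) = (f + (-2 + f))/(f + 1056) = (-2 + 2*f)/(1056 + f))
1159985/3375986 + ((-405 - 282)/(494 - 213) - 814)**2/c(-609) = 1159985/3375986 + ((-405 - 282)/(494 - 213) - 814)**2/((2*(-1 - 609)/(1056 - 609))) = 1159985*(1/3375986) + (-687/281 - 814)**2/((2*(-610)/447)) = 1159985/3375986 + (-687*1/281 - 814)**2/((2*(1/447)*(-610))) = 1159985/3375986 + (-687/281 - 814)**2/(-1220/447) = 1159985/3375986 + (-229421/281)**2*(-447/1220) = 1159985/3375986 + (52633995241/78961)*(-447/1220) = 1159985/3375986 - 385695014307/1579220 = -651049568349360001/2665712305460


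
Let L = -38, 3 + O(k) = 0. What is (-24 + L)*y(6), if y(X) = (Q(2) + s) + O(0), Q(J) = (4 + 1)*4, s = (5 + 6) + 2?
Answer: -1860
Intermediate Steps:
s = 13 (s = 11 + 2 = 13)
O(k) = -3 (O(k) = -3 + 0 = -3)
Q(J) = 20 (Q(J) = 5*4 = 20)
y(X) = 30 (y(X) = (20 + 13) - 3 = 33 - 3 = 30)
(-24 + L)*y(6) = (-24 - 38)*30 = -62*30 = -1860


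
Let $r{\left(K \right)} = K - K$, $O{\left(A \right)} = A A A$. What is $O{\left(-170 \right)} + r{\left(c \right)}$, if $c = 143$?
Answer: $-4913000$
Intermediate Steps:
$O{\left(A \right)} = A^{3}$ ($O{\left(A \right)} = A^{2} A = A^{3}$)
$r{\left(K \right)} = 0$
$O{\left(-170 \right)} + r{\left(c \right)} = \left(-170\right)^{3} + 0 = -4913000 + 0 = -4913000$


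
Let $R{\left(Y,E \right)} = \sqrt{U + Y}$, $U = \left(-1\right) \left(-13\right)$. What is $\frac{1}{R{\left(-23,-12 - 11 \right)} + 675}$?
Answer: $\frac{135}{91127} - \frac{i \sqrt{10}}{455635} \approx 0.0014814 - 6.9404 \cdot 10^{-6} i$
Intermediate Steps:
$U = 13$
$R{\left(Y,E \right)} = \sqrt{13 + Y}$
$\frac{1}{R{\left(-23,-12 - 11 \right)} + 675} = \frac{1}{\sqrt{13 - 23} + 675} = \frac{1}{\sqrt{-10} + 675} = \frac{1}{i \sqrt{10} + 675} = \frac{1}{675 + i \sqrt{10}}$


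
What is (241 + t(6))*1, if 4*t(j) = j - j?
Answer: 241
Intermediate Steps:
t(j) = 0 (t(j) = (j - j)/4 = (1/4)*0 = 0)
(241 + t(6))*1 = (241 + 0)*1 = 241*1 = 241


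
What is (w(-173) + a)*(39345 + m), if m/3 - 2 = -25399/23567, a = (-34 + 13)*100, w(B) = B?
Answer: -2107772947860/23567 ≈ -8.9437e+7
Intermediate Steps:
a = -2100 (a = -21*100 = -2100)
m = 65205/23567 (m = 6 + 3*(-25399/23567) = 6 - 76197/23567 = 65205/23567 ≈ 2.7668)
(w(-173) + a)*(39345 + m) = (-173 - 2100)*(39345 + 65205/23567) = -2273*927308820/23567 = -2107772947860/23567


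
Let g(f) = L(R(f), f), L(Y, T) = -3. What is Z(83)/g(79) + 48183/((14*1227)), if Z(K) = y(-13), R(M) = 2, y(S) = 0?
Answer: 16061/5726 ≈ 2.8049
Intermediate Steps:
Z(K) = 0
g(f) = -3
Z(83)/g(79) + 48183/((14*1227)) = 0/(-3) + 48183/((14*1227)) = 0*(-1/3) + 48183/17178 = 0 + 48183*(1/17178) = 0 + 16061/5726 = 16061/5726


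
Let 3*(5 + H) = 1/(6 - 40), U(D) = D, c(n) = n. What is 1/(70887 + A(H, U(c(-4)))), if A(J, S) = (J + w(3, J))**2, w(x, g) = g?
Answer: 2601/184638208 ≈ 1.4087e-5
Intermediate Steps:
H = -511/102 (H = -5 + 1/(3*(6 - 40)) = -5 + (1/3)/(-34) = -5 + (1/3)*(-1/34) = -5 - 1/102 = -511/102 ≈ -5.0098)
A(J, S) = 4*J**2 (A(J, S) = (J + J)**2 = (2*J)**2 = 4*J**2)
1/(70887 + A(H, U(c(-4)))) = 1/(70887 + 4*(-511/102)**2) = 1/(70887 + 4*(261121/10404)) = 1/(70887 + 261121/2601) = 1/(184638208/2601) = 2601/184638208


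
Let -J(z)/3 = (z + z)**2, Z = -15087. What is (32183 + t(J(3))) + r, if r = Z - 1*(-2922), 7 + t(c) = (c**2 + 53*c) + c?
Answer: 25843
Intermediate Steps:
J(z) = -12*z**2 (J(z) = -3*(z + z)**2 = -3*4*z**2 = -12*z**2)
t(c) = -7 + c**2 + 54*c (t(c) = -7 + ((c**2 + 53*c) + c) = -7 + (c**2 + 54*c) = -7 + c**2 + 54*c)
r = -12165 (r = -15087 - 1*(-2922) = -15087 + 2922 = -12165)
(32183 + t(J(3))) + r = (32183 + (-7 + (-12*3**2)**2 + 54*(-12*3**2))) - 12165 = (32183 + (-7 + (-12*9)**2 + 54*(-12*9))) - 12165 = (32183 + (-7 + (-108)**2 + 54*(-108))) - 12165 = (32183 + (-7 + 11664 - 5832)) - 12165 = (32183 + 5825) - 12165 = 38008 - 12165 = 25843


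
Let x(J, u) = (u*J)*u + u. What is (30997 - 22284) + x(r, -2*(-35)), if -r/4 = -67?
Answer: 1321983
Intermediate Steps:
r = 268 (r = -4*(-67) = 268)
x(J, u) = u + J*u² (x(J, u) = (J*u)*u + u = J*u² + u = u + J*u²)
(30997 - 22284) + x(r, -2*(-35)) = (30997 - 22284) + (-2*(-35))*(1 + 268*(-2*(-35))) = 8713 + 70*(1 + 268*70) = 8713 + 70*(1 + 18760) = 8713 + 70*18761 = 8713 + 1313270 = 1321983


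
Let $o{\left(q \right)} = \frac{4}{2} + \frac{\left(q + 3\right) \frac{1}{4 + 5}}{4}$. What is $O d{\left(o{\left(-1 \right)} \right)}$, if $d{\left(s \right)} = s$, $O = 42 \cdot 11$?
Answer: $\frac{2849}{3} \approx 949.67$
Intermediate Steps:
$o{\left(q \right)} = \frac{25}{12} + \frac{q}{36}$ ($o{\left(q \right)} = 4 \cdot \frac{1}{2} + \frac{3 + q}{9} \cdot \frac{1}{4} = 2 + \left(3 + q\right) \frac{1}{9} \cdot \frac{1}{4} = 2 + \left(\frac{1}{3} + \frac{q}{9}\right) \frac{1}{4} = 2 + \left(\frac{1}{12} + \frac{q}{36}\right) = \frac{25}{12} + \frac{q}{36}$)
$O = 462$
$O d{\left(o{\left(-1 \right)} \right)} = 462 \left(\frac{25}{12} + \frac{1}{36} \left(-1\right)\right) = 462 \left(\frac{25}{12} - \frac{1}{36}\right) = 462 \cdot \frac{37}{18} = \frac{2849}{3}$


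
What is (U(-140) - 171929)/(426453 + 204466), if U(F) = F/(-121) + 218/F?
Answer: -1456242019/5343883930 ≈ -0.27251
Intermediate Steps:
U(F) = 218/F - F/121 (U(F) = F*(-1/121) + 218/F = -F/121 + 218/F = 218/F - F/121)
(U(-140) - 171929)/(426453 + 204466) = ((218/(-140) - 1/121*(-140)) - 171929)/(426453 + 204466) = ((218*(-1/140) + 140/121) - 171929)/630919 = ((-109/70 + 140/121) - 171929)*(1/630919) = (-3389/8470 - 171929)*(1/630919) = -1456242019/8470*1/630919 = -1456242019/5343883930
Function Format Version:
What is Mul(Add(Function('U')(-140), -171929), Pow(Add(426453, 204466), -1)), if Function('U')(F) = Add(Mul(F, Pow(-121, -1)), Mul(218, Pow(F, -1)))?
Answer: Rational(-1456242019, 5343883930) ≈ -0.27251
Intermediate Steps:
Function('U')(F) = Add(Mul(218, Pow(F, -1)), Mul(Rational(-1, 121), F)) (Function('U')(F) = Add(Mul(F, Rational(-1, 121)), Mul(218, Pow(F, -1))) = Add(Mul(Rational(-1, 121), F), Mul(218, Pow(F, -1))) = Add(Mul(218, Pow(F, -1)), Mul(Rational(-1, 121), F)))
Mul(Add(Function('U')(-140), -171929), Pow(Add(426453, 204466), -1)) = Mul(Add(Add(Mul(218, Pow(-140, -1)), Mul(Rational(-1, 121), -140)), -171929), Pow(Add(426453, 204466), -1)) = Mul(Add(Add(Mul(218, Rational(-1, 140)), Rational(140, 121)), -171929), Pow(630919, -1)) = Mul(Add(Add(Rational(-109, 70), Rational(140, 121)), -171929), Rational(1, 630919)) = Mul(Add(Rational(-3389, 8470), -171929), Rational(1, 630919)) = Mul(Rational(-1456242019, 8470), Rational(1, 630919)) = Rational(-1456242019, 5343883930)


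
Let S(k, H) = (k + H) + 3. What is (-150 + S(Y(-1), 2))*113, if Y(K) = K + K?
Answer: -16611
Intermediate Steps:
Y(K) = 2*K
S(k, H) = 3 + H + k (S(k, H) = (H + k) + 3 = 3 + H + k)
(-150 + S(Y(-1), 2))*113 = (-150 + (3 + 2 + 2*(-1)))*113 = (-150 + (3 + 2 - 2))*113 = (-150 + 3)*113 = -147*113 = -16611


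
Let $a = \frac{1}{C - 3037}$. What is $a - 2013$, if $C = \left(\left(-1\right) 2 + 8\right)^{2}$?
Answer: $- \frac{6041014}{3001} \approx -2013.0$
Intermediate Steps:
$C = 36$ ($C = \left(-2 + 8\right)^{2} = 6^{2} = 36$)
$a = - \frac{1}{3001}$ ($a = \frac{1}{36 - 3037} = \frac{1}{-3001} = - \frac{1}{3001} \approx -0.00033322$)
$a - 2013 = - \frac{1}{3001} - 2013 = - \frac{6041014}{3001}$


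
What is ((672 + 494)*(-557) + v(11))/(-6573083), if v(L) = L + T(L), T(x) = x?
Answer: 59040/597553 ≈ 0.098803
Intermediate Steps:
v(L) = 2*L (v(L) = L + L = 2*L)
((672 + 494)*(-557) + v(11))/(-6573083) = ((672 + 494)*(-557) + 2*11)/(-6573083) = (1166*(-557) + 22)*(-1/6573083) = (-649462 + 22)*(-1/6573083) = -649440*(-1/6573083) = 59040/597553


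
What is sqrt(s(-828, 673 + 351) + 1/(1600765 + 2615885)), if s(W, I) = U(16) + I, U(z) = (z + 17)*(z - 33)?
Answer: sqrt(329288141529366)/843330 ≈ 21.517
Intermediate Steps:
U(z) = (-33 + z)*(17 + z) (U(z) = (17 + z)*(-33 + z) = (-33 + z)*(17 + z))
s(W, I) = -561 + I (s(W, I) = (-561 + 16**2 - 16*16) + I = (-561 + 256 - 256) + I = -561 + I)
sqrt(s(-828, 673 + 351) + 1/(1600765 + 2615885)) = sqrt((-561 + (673 + 351)) + 1/(1600765 + 2615885)) = sqrt((-561 + 1024) + 1/4216650) = sqrt(463 + 1/4216650) = sqrt(1952308951/4216650) = sqrt(329288141529366)/843330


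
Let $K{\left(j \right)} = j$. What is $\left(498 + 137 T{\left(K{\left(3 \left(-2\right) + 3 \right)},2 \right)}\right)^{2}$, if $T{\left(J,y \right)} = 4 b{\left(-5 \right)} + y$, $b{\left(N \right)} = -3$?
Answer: $760384$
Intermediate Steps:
$T{\left(J,y \right)} = -12 + y$ ($T{\left(J,y \right)} = 4 \left(-3\right) + y = -12 + y$)
$\left(498 + 137 T{\left(K{\left(3 \left(-2\right) + 3 \right)},2 \right)}\right)^{2} = \left(498 + 137 \left(-12 + 2\right)\right)^{2} = \left(498 + 137 \left(-10\right)\right)^{2} = \left(498 - 1370\right)^{2} = \left(-872\right)^{2} = 760384$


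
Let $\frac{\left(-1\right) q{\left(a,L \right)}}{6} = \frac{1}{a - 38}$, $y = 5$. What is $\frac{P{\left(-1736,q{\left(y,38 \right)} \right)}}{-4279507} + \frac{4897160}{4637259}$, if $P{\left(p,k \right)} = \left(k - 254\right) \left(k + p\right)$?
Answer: $\frac{208057703248408}{218297005864443} \approx 0.95309$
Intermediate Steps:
$q{\left(a,L \right)} = - \frac{6}{-38 + a}$ ($q{\left(a,L \right)} = - \frac{6}{a - 38} = - \frac{6}{-38 + a}$)
$P{\left(p,k \right)} = \left(-254 + k\right) \left(k + p\right)$
$\frac{P{\left(-1736,q{\left(y,38 \right)} \right)}}{-4279507} + \frac{4897160}{4637259} = \frac{\left(- \frac{6}{-38 + 5}\right)^{2} - 254 \left(- \frac{6}{-38 + 5}\right) - -440944 + - \frac{6}{-38 + 5} \left(-1736\right)}{-4279507} + \frac{4897160}{4637259} = \left(\left(- \frac{6}{-33}\right)^{2} - 254 \left(- \frac{6}{-33}\right) + 440944 + - \frac{6}{-33} \left(-1736\right)\right) \left(- \frac{1}{4279507}\right) + 4897160 \cdot \frac{1}{4637259} = \left(\left(\left(-6\right) \left(- \frac{1}{33}\right)\right)^{2} - 254 \left(\left(-6\right) \left(- \frac{1}{33}\right)\right) + 440944 + \left(-6\right) \left(- \frac{1}{33}\right) \left(-1736\right)\right) \left(- \frac{1}{4279507}\right) + \frac{4897160}{4637259} = \left(\left(\frac{2}{11}\right)^{2} - \frac{508}{11} + 440944 + \frac{2}{11} \left(-1736\right)\right) \left(- \frac{1}{4279507}\right) + \frac{4897160}{4637259} = \left(\frac{4}{121} - \frac{508}{11} + 440944 - \frac{3472}{11}\right) \left(- \frac{1}{4279507}\right) + \frac{4897160}{4637259} = \frac{53310448}{121} \left(- \frac{1}{4279507}\right) + \frac{4897160}{4637259} = - \frac{53310448}{517820347} + \frac{4897160}{4637259} = \frac{208057703248408}{218297005864443}$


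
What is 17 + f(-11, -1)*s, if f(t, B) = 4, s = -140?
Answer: -543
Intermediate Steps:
17 + f(-11, -1)*s = 17 + 4*(-140) = 17 - 560 = -543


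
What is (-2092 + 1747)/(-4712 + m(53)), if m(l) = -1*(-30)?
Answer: 345/4682 ≈ 0.073686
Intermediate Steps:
m(l) = 30
(-2092 + 1747)/(-4712 + m(53)) = (-2092 + 1747)/(-4712 + 30) = -345/(-4682) = -345*(-1/4682) = 345/4682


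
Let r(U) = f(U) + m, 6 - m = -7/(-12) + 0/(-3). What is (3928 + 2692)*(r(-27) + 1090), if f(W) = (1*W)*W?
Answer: 36232915/3 ≈ 1.2078e+7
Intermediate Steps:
f(W) = W² (f(W) = W*W = W²)
m = 65/12 (m = 6 - (-7/(-12) + 0/(-3)) = 6 - (-7*(-1/12) + 0*(-⅓)) = 6 - (7/12 + 0) = 6 - 1*7/12 = 6 - 7/12 = 65/12 ≈ 5.4167)
r(U) = 65/12 + U² (r(U) = U² + 65/12 = 65/12 + U²)
(3928 + 2692)*(r(-27) + 1090) = (3928 + 2692)*((65/12 + (-27)²) + 1090) = 6620*((65/12 + 729) + 1090) = 6620*(8813/12 + 1090) = 6620*(21893/12) = 36232915/3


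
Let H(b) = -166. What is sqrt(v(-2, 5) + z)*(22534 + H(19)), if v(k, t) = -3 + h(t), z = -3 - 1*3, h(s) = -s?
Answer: 22368*I*sqrt(14) ≈ 83693.0*I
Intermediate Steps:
z = -6 (z = -3 - 3 = -6)
v(k, t) = -3 - t
sqrt(v(-2, 5) + z)*(22534 + H(19)) = sqrt((-3 - 1*5) - 6)*(22534 - 166) = sqrt((-3 - 5) - 6)*22368 = sqrt(-8 - 6)*22368 = sqrt(-14)*22368 = (I*sqrt(14))*22368 = 22368*I*sqrt(14)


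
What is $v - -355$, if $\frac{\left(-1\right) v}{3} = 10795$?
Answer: $-32030$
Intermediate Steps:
$v = -32385$ ($v = \left(-3\right) 10795 = -32385$)
$v - -355 = -32385 - -355 = -32385 + 355 = -32030$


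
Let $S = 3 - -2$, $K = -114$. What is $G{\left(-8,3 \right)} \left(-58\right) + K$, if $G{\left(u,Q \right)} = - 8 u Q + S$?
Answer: $-11540$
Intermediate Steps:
$S = 5$ ($S = 3 + 2 = 5$)
$G{\left(u,Q \right)} = 5 - 8 Q u$ ($G{\left(u,Q \right)} = - 8 u Q + 5 = - 8 Q u + 5 = 5 - 8 Q u$)
$G{\left(-8,3 \right)} \left(-58\right) + K = \left(5 - 24 \left(-8\right)\right) \left(-58\right) - 114 = \left(5 + 192\right) \left(-58\right) - 114 = 197 \left(-58\right) - 114 = -11426 - 114 = -11540$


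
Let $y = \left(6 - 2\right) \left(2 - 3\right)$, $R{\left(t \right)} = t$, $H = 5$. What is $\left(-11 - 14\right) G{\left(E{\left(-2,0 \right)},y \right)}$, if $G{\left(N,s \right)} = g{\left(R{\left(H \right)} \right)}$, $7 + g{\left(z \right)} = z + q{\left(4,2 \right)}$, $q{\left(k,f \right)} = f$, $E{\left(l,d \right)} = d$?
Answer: $0$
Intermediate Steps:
$y = -4$ ($y = 4 \left(-1\right) = -4$)
$g{\left(z \right)} = -5 + z$ ($g{\left(z \right)} = -7 + \left(z + 2\right) = -7 + \left(2 + z\right) = -5 + z$)
$G{\left(N,s \right)} = 0$ ($G{\left(N,s \right)} = -5 + 5 = 0$)
$\left(-11 - 14\right) G{\left(E{\left(-2,0 \right)},y \right)} = \left(-11 - 14\right) 0 = \left(-25\right) 0 = 0$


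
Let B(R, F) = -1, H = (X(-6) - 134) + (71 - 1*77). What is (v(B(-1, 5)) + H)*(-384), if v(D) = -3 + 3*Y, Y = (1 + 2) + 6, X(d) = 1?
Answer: 44160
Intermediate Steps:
H = -139 (H = (1 - 134) + (71 - 1*77) = -133 + (71 - 77) = -133 - 6 = -139)
Y = 9 (Y = 3 + 6 = 9)
v(D) = 24 (v(D) = -3 + 3*9 = -3 + 27 = 24)
(v(B(-1, 5)) + H)*(-384) = (24 - 139)*(-384) = -115*(-384) = 44160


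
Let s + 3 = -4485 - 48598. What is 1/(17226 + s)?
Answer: -1/35860 ≈ -2.7886e-5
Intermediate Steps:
s = -53086 (s = -3 + (-4485 - 48598) = -3 - 53083 = -53086)
1/(17226 + s) = 1/(17226 - 53086) = 1/(-35860) = -1/35860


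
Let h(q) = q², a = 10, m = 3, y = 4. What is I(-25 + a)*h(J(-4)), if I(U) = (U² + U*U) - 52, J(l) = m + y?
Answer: 19502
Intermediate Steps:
J(l) = 7 (J(l) = 3 + 4 = 7)
I(U) = -52 + 2*U² (I(U) = (U² + U²) - 52 = 2*U² - 52 = -52 + 2*U²)
I(-25 + a)*h(J(-4)) = (-52 + 2*(-25 + 10)²)*7² = (-52 + 2*(-15)²)*49 = (-52 + 2*225)*49 = (-52 + 450)*49 = 398*49 = 19502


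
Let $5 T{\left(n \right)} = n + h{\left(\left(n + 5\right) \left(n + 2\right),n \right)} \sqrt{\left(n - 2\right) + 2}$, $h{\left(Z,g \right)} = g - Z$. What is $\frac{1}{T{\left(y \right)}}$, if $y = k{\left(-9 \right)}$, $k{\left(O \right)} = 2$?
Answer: $- \frac{5}{674} - \frac{65 \sqrt{2}}{674} \approx -0.1438$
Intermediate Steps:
$y = 2$
$T{\left(n \right)} = \frac{n}{5} + \frac{\sqrt{n} \left(n - \left(2 + n\right) \left(5 + n\right)\right)}{5}$ ($T{\left(n \right)} = \frac{n + \left(n - \left(n + 5\right) \left(n + 2\right)\right) \sqrt{\left(n - 2\right) + 2}}{5} = \frac{n + \left(n - \left(5 + n\right) \left(2 + n\right)\right) \sqrt{\left(-2 + n\right) + 2}}{5} = \frac{n + \left(n - \left(2 + n\right) \left(5 + n\right)\right) \sqrt{n}}{5} = \frac{n + \sqrt{n} \left(n - \left(2 + n\right) \left(5 + n\right)\right)}{5} = \frac{n}{5} + \frac{\sqrt{n} \left(n - \left(2 + n\right) \left(5 + n\right)\right)}{5}$)
$\frac{1}{T{\left(y \right)}} = \frac{1}{\frac{1}{5} \cdot 2 - \frac{\sqrt{2} \left(10 + 2^{2} + 6 \cdot 2\right)}{5}} = \frac{1}{\frac{2}{5} - \frac{\sqrt{2} \left(10 + 4 + 12\right)}{5}} = \frac{1}{\frac{2}{5} - \frac{1}{5} \sqrt{2} \cdot 26} = \frac{1}{\frac{2}{5} - \frac{26 \sqrt{2}}{5}}$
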